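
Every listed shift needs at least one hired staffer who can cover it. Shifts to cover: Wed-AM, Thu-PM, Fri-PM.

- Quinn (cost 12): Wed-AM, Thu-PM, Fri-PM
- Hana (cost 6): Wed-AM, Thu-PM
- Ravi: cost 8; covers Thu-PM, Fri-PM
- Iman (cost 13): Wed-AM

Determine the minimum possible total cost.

12

The greedy cost-per-new-shift heuristic would pick Hana and Ravi for 14, but a cheaper cover exists.
Quinn alone covers Wed-AM, Thu-PM, Fri-PM — every shift.
Total cost: 12.
No cover costs less than 12.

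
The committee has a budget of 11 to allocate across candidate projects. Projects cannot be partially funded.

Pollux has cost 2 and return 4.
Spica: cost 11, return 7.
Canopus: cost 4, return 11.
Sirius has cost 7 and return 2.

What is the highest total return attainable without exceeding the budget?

15

Allowing fractional choices, the relaxed optimum would be about 18.2, but projects are indivisible.
Canopus + Sirius: cost 4 + 7 = 11 ≤ 11, return 11 + 2 = 13.
Canopus: cost 4 ≤ 11, return 11.
Pollux + Canopus: cost 2 + 4 = 6 ≤ 11, return 4 + 11 = 15.
Best is Pollux and Canopus with total return 15.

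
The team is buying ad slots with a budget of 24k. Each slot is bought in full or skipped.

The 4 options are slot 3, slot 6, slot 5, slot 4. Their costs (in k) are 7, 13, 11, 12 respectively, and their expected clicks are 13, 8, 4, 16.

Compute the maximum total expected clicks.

This is an integer program with binary decision variables.
Take slot 3 and slot 4: cost 7 + 12 = 19 ≤ 24, expected clicks 13 + 16 = 29.
No other feasible combination does better.

29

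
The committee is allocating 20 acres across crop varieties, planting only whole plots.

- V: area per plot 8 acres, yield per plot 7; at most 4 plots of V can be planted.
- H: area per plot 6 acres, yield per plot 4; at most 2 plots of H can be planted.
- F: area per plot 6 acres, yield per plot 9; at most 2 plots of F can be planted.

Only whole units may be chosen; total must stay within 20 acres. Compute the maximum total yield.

25

1×V and 2×F: area 20 ≤ 20, yield 1·7 + 2·9 = 25.
1×H and 2×F: area 18 ≤ 20, yield 1·4 + 2·9 = 22.
Best is 25.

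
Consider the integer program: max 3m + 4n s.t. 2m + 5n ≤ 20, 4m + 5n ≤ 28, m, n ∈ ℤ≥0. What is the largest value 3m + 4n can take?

Relaxing integrality, the LP optimum is 21.60 at (m,n) = (4, 2.4), which is not an integer point.
(m,n)=(7,0): 2·7+5·0=14≤20, 4·7+5·0=28≤28, objective 21.
(m,n)=(4,2): 2·4+5·2=18≤20, 4·4+5·2=26≤28, objective 20.
(m,n)=(5,1): 2·5+5·1=15≤20, 4·5+5·1=25≤28, objective 19.
No feasible integer point exceeds 21.

21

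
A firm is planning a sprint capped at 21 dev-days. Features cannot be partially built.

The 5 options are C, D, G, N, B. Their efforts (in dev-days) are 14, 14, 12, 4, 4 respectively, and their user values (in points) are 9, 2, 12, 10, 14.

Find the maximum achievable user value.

Treat it as a binary knapsack problem.
Allowing fractional choices, the relaxed optimum would be about 36.6, but features are indivisible.
G + N + B: effort 12 + 4 + 4 = 20 ≤ 21, user value 12 + 10 + 14 = 36.
G + B: effort 12 + 4 = 16 ≤ 21, user value 12 + 14 = 26.
N + B: effort 4 + 4 = 8 ≤ 21, user value 10 + 14 = 24.
Best is G, N, and B with total user value 36.

36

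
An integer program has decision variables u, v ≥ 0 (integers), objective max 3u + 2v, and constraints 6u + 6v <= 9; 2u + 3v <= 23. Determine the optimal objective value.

Relaxing integrality, the LP optimum is 4.50 at (u,v) = (1.5, 0), which is not an integer point.
(u,v)=(1,0): 6·1+6·0=6≤9, 2·1+3·0=2≤23, objective 3.
(u,v)=(0,1): 6·0+6·1=6≤9, 2·0+3·1=3≤23, objective 2.
(u,v)=(0,0): 6·0+6·0=0≤9, 2·0+3·0=0≤23, objective 0.
No feasible integer point exceeds 3.

3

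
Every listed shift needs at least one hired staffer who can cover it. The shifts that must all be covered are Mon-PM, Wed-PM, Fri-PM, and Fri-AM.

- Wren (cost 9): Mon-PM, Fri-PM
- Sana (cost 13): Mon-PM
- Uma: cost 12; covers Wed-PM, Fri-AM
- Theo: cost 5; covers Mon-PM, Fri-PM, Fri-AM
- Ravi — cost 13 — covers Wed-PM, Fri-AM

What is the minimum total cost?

17

Choose Uma and Theo: together they cover Mon-PM, Wed-PM, Fri-PM, Fri-AM — every shift.
Total cost: 12 + 5 = 17.
No cover costs less than 17.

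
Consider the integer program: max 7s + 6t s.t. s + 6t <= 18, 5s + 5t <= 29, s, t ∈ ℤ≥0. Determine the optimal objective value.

35

The continuous relaxation peaks at (5.8, 0) with value 40.60; rounding to a feasible lattice point costs some objective.
(s,t)=(5,0) is feasible, giving 35.
(s,t)=(4,1) is feasible, giving 34.
(s,t)=(4,0) is feasible, giving 28.
No feasible integer point exceeds 35.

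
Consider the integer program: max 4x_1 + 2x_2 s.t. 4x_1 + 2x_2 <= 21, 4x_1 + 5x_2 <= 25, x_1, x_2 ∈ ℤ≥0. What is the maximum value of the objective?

(x_1,x_2)=(5,0): 4·5+2·0=20≤21, 4·5+5·0=20≤25, objective 20.
(x_1,x_2)=(4,1): 4·4+2·1=18≤21, 4·4+5·1=21≤25, objective 18.
(x_1,x_2)=(4,0): 4·4+2·0=16≤21, 4·4+5·0=16≤25, objective 16.
No feasible integer point exceeds 20.

20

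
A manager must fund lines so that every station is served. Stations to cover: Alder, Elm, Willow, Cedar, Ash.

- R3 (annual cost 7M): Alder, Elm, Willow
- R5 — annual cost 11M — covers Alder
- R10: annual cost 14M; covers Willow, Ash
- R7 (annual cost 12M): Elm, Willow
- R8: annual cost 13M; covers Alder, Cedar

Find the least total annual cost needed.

Choose R3, R10, and R8: together they cover Alder, Elm, Willow, Cedar, Ash — every station.
Total annual cost: 7 + 14 + 13 = 34.
No cover costs less than 34.

34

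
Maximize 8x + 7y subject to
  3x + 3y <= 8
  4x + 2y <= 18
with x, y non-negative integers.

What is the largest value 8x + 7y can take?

16

(x,y)=(2,0): 3·2+3·0=6≤8, 4·2+2·0=8≤18, objective 16.
(x,y)=(1,1): 3·1+3·1=6≤8, 4·1+2·1=6≤18, objective 15.
(x,y)=(1,0): 3·1+3·0=3≤8, 4·1+2·0=4≤18, objective 8.
Maximum is 16 at (x,y)=(2,0).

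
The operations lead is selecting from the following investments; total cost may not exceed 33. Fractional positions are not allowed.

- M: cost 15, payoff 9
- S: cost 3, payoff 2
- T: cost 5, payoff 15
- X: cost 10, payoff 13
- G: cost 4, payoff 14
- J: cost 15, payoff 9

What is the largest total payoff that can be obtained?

Take S, T, X, and G: cost 3 + 5 + 10 + 4 = 22 ≤ 33, payoff 2 + 15 + 13 + 14 = 44.
No other feasible combination does better.

44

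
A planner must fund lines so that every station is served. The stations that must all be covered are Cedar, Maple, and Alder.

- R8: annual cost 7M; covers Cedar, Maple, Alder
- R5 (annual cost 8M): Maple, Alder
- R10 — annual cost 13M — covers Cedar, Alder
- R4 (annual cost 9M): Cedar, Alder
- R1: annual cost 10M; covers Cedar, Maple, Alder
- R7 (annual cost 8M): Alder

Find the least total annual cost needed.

7

This is a weighted set-cover instance.
R8 alone covers Cedar, Maple, Alder — every station.
Total annual cost: 7.
No cover costs less than 7.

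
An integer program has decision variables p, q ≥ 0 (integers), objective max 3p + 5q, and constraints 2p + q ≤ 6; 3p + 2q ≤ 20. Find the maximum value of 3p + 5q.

30

(p,q)=(0,6): 2·0+1·6=6≤6, 3·0+2·6=12≤20, objective 30.
(p,q)=(0,5): 2·0+1·5=5≤6, 3·0+2·5=10≤20, objective 25.
Maximum is 30 at (p,q)=(0,6).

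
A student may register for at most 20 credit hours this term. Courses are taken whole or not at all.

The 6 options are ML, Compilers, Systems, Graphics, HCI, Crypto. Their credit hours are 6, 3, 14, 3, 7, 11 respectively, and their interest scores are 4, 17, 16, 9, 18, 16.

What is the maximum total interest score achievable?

Treat it as a binary knapsack problem.
ML + Compilers + Graphics + HCI: credit hours 6 + 3 + 3 + 7 = 19 ≤ 20, interest score 4 + 17 + 9 + 18 = 48.
Compilers + Graphics + HCI: credit hours 3 + 3 + 7 = 13 ≤ 20, interest score 17 + 9 + 18 = 44.
Best is ML, Compilers, Graphics, and HCI with total interest score 48.

48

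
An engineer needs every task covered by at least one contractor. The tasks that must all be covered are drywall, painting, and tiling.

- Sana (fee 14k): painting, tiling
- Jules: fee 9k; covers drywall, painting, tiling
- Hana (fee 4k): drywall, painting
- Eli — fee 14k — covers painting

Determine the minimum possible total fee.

9

Jules alone covers drywall, painting, tiling — every task.
Total fee: 9.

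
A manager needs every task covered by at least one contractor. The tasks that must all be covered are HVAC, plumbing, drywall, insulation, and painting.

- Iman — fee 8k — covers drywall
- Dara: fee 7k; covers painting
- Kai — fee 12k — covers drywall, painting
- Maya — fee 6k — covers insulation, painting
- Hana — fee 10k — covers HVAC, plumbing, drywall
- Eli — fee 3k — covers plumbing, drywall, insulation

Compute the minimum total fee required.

16

This is a weighted set-cover instance.
The greedy cost-per-new-task heuristic would pick Eli, Maya, and Hana for 19, but a cheaper cover exists.
Choose Maya and Hana: together they cover HVAC, plumbing, drywall, insulation, painting — every task.
Total fee: 6 + 10 = 16.
No cover costs less than 16.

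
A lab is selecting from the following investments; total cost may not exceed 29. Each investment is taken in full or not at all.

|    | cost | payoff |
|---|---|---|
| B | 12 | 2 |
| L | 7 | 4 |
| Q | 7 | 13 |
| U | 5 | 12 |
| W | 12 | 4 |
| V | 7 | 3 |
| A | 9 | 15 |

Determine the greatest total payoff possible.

44

Q + U + V + A: cost 7 + 5 + 7 + 9 = 28 ≤ 29, payoff 13 + 12 + 3 + 15 = 43.
Q + U + A: cost 7 + 5 + 9 = 21 ≤ 29, payoff 13 + 12 + 15 = 40.
L + Q + U + A: cost 7 + 7 + 5 + 9 = 28 ≤ 29, payoff 4 + 13 + 12 + 15 = 44.
Best is L, Q, U, and A with total payoff 44.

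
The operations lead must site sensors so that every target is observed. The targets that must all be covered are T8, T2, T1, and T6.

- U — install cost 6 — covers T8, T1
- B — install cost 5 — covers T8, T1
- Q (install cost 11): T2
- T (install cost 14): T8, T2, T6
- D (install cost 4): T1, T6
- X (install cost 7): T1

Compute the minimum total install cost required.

18

This is an integer covering problem.
Choose T and D: together they cover T8, T2, T1, T6 — every target.
Total install cost: 14 + 4 = 18.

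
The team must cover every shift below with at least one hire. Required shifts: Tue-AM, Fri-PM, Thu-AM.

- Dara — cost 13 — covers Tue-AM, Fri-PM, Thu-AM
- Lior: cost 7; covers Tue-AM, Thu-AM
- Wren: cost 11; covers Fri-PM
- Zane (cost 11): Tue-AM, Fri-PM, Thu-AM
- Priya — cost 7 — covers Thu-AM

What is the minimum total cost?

The greedy cost-per-new-shift heuristic would pick Lior and Wren for 18, but a cheaper cover exists.
Zane alone covers Tue-AM, Fri-PM, Thu-AM — every shift.
Total cost: 11.
No cover costs less than 11.

11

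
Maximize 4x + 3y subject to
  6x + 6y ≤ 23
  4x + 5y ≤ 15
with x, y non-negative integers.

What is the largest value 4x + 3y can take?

(x,y)=(3,0) is feasible, giving 12.
(x,y)=(2,1) is feasible, giving 11.
(x,y)=(2,0) is feasible, giving 8.
Maximum is 12 at (x,y)=(3,0).

12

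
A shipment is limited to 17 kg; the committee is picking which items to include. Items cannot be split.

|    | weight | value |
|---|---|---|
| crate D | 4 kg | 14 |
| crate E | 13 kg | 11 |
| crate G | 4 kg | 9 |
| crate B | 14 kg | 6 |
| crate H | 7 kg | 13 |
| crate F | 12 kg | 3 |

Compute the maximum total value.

36

Allowing fractional choices, the relaxed optimum would be about 37.7, but items are indivisible.
crate D + crate E: weight 4 + 13 = 17 ≤ 17, value 14 + 11 = 25.
crate D + crate G + crate H: weight 4 + 4 + 7 = 15 ≤ 17, value 14 + 9 + 13 = 36.
crate D + crate H: weight 4 + 7 = 11 ≤ 17, value 14 + 13 = 27.
Best is crate D, crate G, and crate H with total value 36.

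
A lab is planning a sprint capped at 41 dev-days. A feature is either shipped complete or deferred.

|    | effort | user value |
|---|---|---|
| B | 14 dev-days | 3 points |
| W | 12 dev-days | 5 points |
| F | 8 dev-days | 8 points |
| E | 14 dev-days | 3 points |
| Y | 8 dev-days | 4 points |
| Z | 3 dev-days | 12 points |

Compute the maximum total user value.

29

This is a 0-1 knapsack instance.
Allowing fractional choices, the relaxed optimum would be about 31.1, but features are indivisible.
B + W + F + Z: effort 14 + 12 + 8 + 3 = 37 ≤ 41, user value 3 + 5 + 8 + 12 = 28.
W + F + E + Z: effort 12 + 8 + 14 + 3 = 37 ≤ 41, user value 5 + 8 + 3 + 12 = 28.
W + F + Y + Z: effort 12 + 8 + 8 + 3 = 31 ≤ 41, user value 5 + 8 + 4 + 12 = 29.
Best is W, F, Y, and Z with total user value 29.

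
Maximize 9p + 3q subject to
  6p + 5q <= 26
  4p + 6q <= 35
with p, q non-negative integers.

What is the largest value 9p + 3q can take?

The continuous relaxation peaks at (4.33, 0) with value 39.00; rounding to a feasible lattice point costs some objective.
(p,q)=(4,0): 6·4+5·0=24≤26, 4·4+6·0=16≤35, objective 36.
(p,q)=(3,1): 6·3+5·1=23≤26, 4·3+6·1=18≤35, objective 30.
(p,q)=(3,0): 6·3+5·0=18≤26, 4·3+6·0=12≤35, objective 27.
No feasible integer point exceeds 36.

36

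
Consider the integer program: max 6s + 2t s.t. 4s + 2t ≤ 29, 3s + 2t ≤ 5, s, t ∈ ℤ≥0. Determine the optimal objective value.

(s,t)=(1,1): 4·1+2·1=6≤29, 3·1+2·1=5≤5, objective 8.
(s,t)=(1,0): 4·1+2·0=4≤29, 3·1+2·0=3≤5, objective 6.
(s,t)=(0,2): 4·0+2·2=4≤29, 3·0+2·2=4≤5, objective 4.
Maximum is 8 at (s,t)=(1,1).

8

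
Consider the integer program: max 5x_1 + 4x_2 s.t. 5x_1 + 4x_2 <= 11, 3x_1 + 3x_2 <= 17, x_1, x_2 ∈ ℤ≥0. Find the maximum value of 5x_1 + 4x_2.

Relaxing integrality, the LP optimum is 11.00 at (x_1,x_2) = (2.2, 0), which is not an integer point.
(x_1,x_2)=(2,0): 5·2+4·0=10≤11, 3·2+3·0=6≤17, objective 10.
(x_1,x_2)=(1,1): 5·1+4·1=9≤11, 3·1+3·1=6≤17, objective 9.
(x_1,x_2)=(1,0): 5·1+4·0=5≤11, 3·1+3·0=3≤17, objective 5.
Maximum is 10 at (x_1,x_2)=(2,0).

10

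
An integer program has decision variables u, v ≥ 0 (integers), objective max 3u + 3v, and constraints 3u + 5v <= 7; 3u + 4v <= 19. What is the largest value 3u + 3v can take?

(u,v)=(2,0) is feasible, giving 6.
(u,v)=(1,0) is feasible, giving 3.
Maximum is 6 at (u,v)=(2,0).

6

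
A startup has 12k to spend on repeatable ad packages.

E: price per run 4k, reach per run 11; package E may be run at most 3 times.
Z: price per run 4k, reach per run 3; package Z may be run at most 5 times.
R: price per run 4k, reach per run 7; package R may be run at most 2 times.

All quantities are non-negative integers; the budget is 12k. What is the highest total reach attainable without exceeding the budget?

Take 3×E: price 12 ≤ 12, reach 3·11 = 33.
E has the best ratio (11/4) and is taken to its limit of 3; remaining capacity is filled optimally with the others.

33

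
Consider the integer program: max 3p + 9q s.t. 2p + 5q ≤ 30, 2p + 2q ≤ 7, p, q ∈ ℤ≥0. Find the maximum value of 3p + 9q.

The continuous relaxation peaks at (0, 3.5) with value 31.50; rounding to a feasible lattice point costs some objective.
(p,q)=(0,3): 2·0+5·3=15≤30, 2·0+2·3=6≤7, objective 27.
(p,q)=(1,2): 2·1+5·2=12≤30, 2·1+2·2=6≤7, objective 21.
(p,q)=(0,2): 2·0+5·2=10≤30, 2·0+2·2=4≤7, objective 18.
The best lattice point is (0,3), giving 27.

27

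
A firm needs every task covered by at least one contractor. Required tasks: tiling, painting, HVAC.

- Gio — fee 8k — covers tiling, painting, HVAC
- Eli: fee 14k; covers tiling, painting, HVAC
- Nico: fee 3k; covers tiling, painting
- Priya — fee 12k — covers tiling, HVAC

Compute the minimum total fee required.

This is a weighted set-cover instance.
The greedy cost-per-new-task heuristic would pick Nico and Gio for 11, but a cheaper cover exists.
Gio alone covers tiling, painting, HVAC — every task.
Total fee: 8.
No cover costs less than 8.

8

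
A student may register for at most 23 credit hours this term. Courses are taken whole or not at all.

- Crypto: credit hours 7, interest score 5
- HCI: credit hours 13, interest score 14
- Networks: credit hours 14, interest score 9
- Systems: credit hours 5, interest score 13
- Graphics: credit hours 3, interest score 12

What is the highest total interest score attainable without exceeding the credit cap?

This is a 0-1 knapsack instance.
Take HCI, Systems, and Graphics: credit hours 13 + 5 + 3 = 21 ≤ 23, interest score 14 + 13 + 12 = 39.
No other feasible combination does better.

39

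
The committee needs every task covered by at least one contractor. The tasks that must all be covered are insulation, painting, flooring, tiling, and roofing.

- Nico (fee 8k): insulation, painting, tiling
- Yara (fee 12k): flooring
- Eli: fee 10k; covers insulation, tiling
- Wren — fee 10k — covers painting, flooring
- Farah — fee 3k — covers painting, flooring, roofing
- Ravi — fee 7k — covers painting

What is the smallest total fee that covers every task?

11

Choose Nico and Farah: together they cover insulation, painting, flooring, tiling, roofing — every task.
Total fee: 8 + 3 = 11.
No cover costs less than 11.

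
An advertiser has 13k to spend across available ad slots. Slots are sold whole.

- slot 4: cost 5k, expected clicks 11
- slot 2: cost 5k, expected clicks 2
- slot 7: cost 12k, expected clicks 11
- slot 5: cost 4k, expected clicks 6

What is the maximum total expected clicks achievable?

Take slot 4 and slot 5: cost 5 + 4 = 9 ≤ 13, expected clicks 11 + 6 = 17.
No other feasible combination does better.

17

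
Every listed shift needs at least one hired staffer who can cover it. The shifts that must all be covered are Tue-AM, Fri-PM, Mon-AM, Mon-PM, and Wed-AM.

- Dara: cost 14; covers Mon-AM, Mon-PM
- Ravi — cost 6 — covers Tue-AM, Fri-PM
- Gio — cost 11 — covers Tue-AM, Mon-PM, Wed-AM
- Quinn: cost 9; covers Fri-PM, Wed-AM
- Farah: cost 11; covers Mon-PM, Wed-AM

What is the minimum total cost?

29

The greedy cost-per-new-shift heuristic would pick Ravi, Gio, and Dara for 31, but a cheaper cover exists.
Choose Dara, Ravi, and Quinn: together they cover Tue-AM, Fri-PM, Mon-AM, Mon-PM, Wed-AM — every shift.
Total cost: 14 + 6 + 9 = 29.
No cover costs less than 29.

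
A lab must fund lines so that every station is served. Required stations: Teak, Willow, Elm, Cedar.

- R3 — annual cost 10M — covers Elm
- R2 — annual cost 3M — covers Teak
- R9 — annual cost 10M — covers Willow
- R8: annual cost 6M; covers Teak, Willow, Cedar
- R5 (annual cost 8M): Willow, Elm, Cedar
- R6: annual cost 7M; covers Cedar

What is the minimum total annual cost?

Choose R2 and R5: together they cover Teak, Willow, Elm, Cedar — every station.
Total annual cost: 3 + 8 = 11.

11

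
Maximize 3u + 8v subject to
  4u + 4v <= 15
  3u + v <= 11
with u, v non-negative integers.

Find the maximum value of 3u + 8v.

24

Relaxing integrality, the LP optimum is 30.00 at (u,v) = (0, 3.75), which is not an integer point.
(u,v)=(0,3) is feasible, giving 24.
(u,v)=(1,2) is feasible, giving 19.
(u,v)=(0,2) is feasible, giving 16.
No feasible integer point exceeds 24.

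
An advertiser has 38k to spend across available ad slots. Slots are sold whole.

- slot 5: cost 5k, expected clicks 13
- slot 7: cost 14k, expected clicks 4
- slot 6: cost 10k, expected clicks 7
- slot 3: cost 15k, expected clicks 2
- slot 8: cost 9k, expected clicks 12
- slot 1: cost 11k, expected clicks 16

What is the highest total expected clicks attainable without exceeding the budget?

Treat it as a binary knapsack problem.
Allowing fractional choices, the relaxed optimum would be about 48.9, but ad slots are indivisible.
slot 5 + slot 8 + slot 1: cost 5 + 9 + 11 = 25 ≤ 38, expected clicks 13 + 12 + 16 = 41.
slot 5 + slot 6 + slot 8 + slot 1: cost 5 + 10 + 9 + 11 = 35 ≤ 38, expected clicks 13 + 7 + 12 + 16 = 48.
slot 5 + slot 6 + slot 1: cost 5 + 10 + 11 = 26 ≤ 38, expected clicks 13 + 7 + 16 = 36.
Best is slot 5, slot 6, slot 8, and slot 1 with total expected clicks 48.

48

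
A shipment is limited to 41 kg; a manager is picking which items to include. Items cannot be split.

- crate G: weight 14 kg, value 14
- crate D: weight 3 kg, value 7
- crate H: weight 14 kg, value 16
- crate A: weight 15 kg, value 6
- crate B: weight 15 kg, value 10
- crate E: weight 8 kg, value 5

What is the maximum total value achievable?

42

Allowing fractional choices, the relaxed optimum would be about 43.7, but items are indivisible.
crate D + crate H + crate B + crate E: weight 3 + 14 + 15 + 8 = 40 ≤ 41, value 7 + 16 + 10 + 5 = 38.
crate G + crate D + crate H + crate E: weight 14 + 3 + 14 + 8 = 39 ≤ 41, value 14 + 7 + 16 + 5 = 42.
Best is crate G, crate D, crate H, and crate E with total value 42.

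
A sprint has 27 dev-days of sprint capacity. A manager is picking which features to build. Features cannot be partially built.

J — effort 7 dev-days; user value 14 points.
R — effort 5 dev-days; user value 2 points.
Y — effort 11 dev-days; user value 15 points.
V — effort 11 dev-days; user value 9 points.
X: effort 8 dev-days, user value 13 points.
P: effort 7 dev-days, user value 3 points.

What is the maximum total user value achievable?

42

Treat it as a binary knapsack problem.
J + Y + X: effort 7 + 11 + 8 = 26 ≤ 27, user value 14 + 15 + 13 = 42.
J + V + X: effort 7 + 11 + 8 = 26 ≤ 27, user value 14 + 9 + 13 = 36.
Best is J, Y, and X with total user value 42.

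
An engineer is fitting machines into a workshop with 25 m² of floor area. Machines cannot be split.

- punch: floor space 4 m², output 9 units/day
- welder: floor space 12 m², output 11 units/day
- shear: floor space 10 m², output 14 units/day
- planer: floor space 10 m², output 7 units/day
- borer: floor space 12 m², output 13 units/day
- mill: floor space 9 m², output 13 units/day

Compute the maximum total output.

This is a 0-1 knapsack instance.
punch + welder + mill: floor space 4 + 12 + 9 = 25 ≤ 25, output 9 + 11 + 13 = 33.
punch + borer + mill: floor space 4 + 12 + 9 = 25 ≤ 25, output 9 + 13 + 13 = 35.
punch + shear + mill: floor space 4 + 10 + 9 = 23 ≤ 25, output 9 + 14 + 13 = 36.
Best is punch, shear, and mill with total output 36.

36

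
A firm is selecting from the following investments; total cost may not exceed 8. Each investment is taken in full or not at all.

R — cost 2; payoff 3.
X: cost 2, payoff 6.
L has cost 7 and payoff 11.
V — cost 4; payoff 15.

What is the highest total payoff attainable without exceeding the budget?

24

This is a 0-1 knapsack instance.
R + X + V: cost 2 + 2 + 4 = 8 ≤ 8, payoff 3 + 6 + 15 = 24.
X + V: cost 2 + 4 = 6 ≤ 8, payoff 6 + 15 = 21.
Best is R, X, and V with total payoff 24.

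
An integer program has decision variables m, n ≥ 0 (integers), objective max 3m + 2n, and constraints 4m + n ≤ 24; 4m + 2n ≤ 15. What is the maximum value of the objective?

(m,n)=(0,7): 4·0+1·7=7≤24, 4·0+2·7=14≤15, objective 14.
(m,n)=(0,6): 4·0+1·6=6≤24, 4·0+2·6=12≤15, objective 12.
No feasible integer point exceeds 14.

14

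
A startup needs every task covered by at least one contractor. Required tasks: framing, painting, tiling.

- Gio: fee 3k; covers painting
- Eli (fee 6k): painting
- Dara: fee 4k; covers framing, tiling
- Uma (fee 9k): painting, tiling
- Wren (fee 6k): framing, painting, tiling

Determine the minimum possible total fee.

6

The greedy cost-per-new-task heuristic would pick Dara and Gio for 7, but a cheaper cover exists.
Wren alone covers framing, painting, tiling — every task.
Total fee: 6.
No cover costs less than 6.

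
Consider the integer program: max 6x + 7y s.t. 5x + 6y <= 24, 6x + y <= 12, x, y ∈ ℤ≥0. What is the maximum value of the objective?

28

Relaxing integrality, the LP optimum is 28.26 at (x,y) = (1.55, 2.71), which is not an integer point.
(x,y)=(0,4): 5·0+6·4=24≤24, 6·0+1·4=4≤12, objective 28.
(x,y)=(1,3): 5·1+6·3=23≤24, 6·1+1·3=9≤12, objective 27.
(x,y)=(0,3): 5·0+6·3=18≤24, 6·0+1·3=3≤12, objective 21.
No feasible integer point exceeds 28.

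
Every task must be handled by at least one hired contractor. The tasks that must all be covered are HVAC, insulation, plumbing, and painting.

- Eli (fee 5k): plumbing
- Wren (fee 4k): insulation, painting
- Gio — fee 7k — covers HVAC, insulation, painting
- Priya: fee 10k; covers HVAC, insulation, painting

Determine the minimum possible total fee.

12

The greedy cost-per-new-task heuristic would pick Wren, Eli, and Gio for 16, but a cheaper cover exists.
Choose Eli and Gio: together they cover HVAC, insulation, plumbing, painting — every task.
Total fee: 5 + 7 = 12.
No cover costs less than 12.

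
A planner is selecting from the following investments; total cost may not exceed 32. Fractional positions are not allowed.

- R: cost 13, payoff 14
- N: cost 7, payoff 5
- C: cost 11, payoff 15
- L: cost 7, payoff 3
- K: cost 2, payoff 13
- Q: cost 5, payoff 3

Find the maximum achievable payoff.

Treat it as a binary knapsack problem.
Take R, C, K, and Q: cost 13 + 11 + 2 + 5 = 31 ≤ 32, payoff 14 + 15 + 13 + 3 = 45.
No other feasible combination does better.

45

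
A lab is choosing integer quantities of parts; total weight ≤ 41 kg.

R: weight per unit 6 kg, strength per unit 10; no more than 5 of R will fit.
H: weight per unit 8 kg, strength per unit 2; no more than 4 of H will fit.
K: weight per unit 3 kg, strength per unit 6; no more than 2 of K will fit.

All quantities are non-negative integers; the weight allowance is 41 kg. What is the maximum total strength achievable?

62

K has the best ratio (6/3); taking only K gives at most 2×6 = 12 (stopped by the supply cap of 2).
Mixing does better — 5×R and 2×K: weight 36 ≤ 41, strength 5·10 + 2·6 = 62.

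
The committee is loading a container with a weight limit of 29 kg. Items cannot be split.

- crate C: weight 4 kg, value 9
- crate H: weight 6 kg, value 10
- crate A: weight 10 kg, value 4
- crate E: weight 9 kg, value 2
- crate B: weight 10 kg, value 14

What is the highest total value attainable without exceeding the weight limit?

35

Allowing fractional choices, the relaxed optimum would be about 36.6, but items are indivisible.
crate C + crate H + crate E + crate B: weight 4 + 6 + 9 + 10 = 29 ≤ 29, value 9 + 10 + 2 + 14 = 35.
crate C + crate H + crate B: weight 4 + 6 + 10 = 20 ≤ 29, value 9 + 10 + 14 = 33.
crate H + crate A + crate B: weight 6 + 10 + 10 = 26 ≤ 29, value 10 + 4 + 14 = 28.
Best is crate C, crate H, crate E, and crate B with total value 35.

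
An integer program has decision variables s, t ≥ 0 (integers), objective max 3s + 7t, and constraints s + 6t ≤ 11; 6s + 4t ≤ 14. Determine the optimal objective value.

Relaxing integrality, the LP optimum is 15.12 at (s,t) = (1.25, 1.62), which is not an integer point.
(s,t)=(1,1): 1·1+6·1=7≤11, 6·1+4·1=10≤14, objective 10.
(s,t)=(0,1): 1·0+6·1=6≤11, 6·0+4·1=4≤14, objective 7.
(s,t)=(2,0): 1·2+6·0=2≤11, 6·2+4·0=12≤14, objective 6.
No feasible integer point exceeds 10.

10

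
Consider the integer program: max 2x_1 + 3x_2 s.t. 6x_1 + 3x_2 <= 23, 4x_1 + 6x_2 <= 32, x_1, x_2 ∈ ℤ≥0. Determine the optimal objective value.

15

The continuous relaxation peaks at (0, 5.33) with value 16.00; rounding to a feasible lattice point costs some objective.
(x_1,x_2)=(0,5): 6·0+3·5=15≤23, 4·0+6·5=30≤32, objective 15.
(x_1,x_2)=(1,4): 6·1+3·4=18≤23, 4·1+6·4=28≤32, objective 14.
(x_1,x_2)=(0,4): 6·0+3·4=12≤23, 4·0+6·4=24≤32, objective 12.
The best lattice point is (0,5), giving 15.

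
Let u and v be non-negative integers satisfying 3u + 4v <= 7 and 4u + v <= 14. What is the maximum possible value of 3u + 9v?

(u,v)=(1,1) is feasible, giving 12.
(u,v)=(0,1) is feasible, giving 9.
(u,v)=(2,0) is feasible, giving 6.
Maximum is 12 at (u,v)=(1,1).

12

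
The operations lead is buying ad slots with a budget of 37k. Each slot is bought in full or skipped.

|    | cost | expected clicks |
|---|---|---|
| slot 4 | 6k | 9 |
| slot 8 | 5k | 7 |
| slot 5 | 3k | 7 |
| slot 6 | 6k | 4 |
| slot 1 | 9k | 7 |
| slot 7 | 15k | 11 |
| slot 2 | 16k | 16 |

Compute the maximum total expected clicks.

Allowing fractional choices, the relaxed optimum would be about 44.4, but ad slots are indivisible.
slot 4 + slot 8 + slot 5 + slot 2: cost 6 + 5 + 3 + 16 = 30 ≤ 37, expected clicks 9 + 7 + 7 + 16 = 39.
slot 4 + slot 8 + slot 5 + slot 6 + slot 2: cost 6 + 5 + 3 + 6 + 16 = 36 ≤ 37, expected clicks 9 + 7 + 7 + 4 + 16 = 43.
slot 4 + slot 5 + slot 1 + slot 2: cost 6 + 3 + 9 + 16 = 34 ≤ 37, expected clicks 9 + 7 + 7 + 16 = 39.
Best is slot 4, slot 8, slot 5, slot 6, and slot 2 with total expected clicks 43.

43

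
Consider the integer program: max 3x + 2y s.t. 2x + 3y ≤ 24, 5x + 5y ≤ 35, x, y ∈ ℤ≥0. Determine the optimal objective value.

21

(x,y)=(7,0): 2·7+3·0=14≤24, 5·7+5·0=35≤35, objective 21.
(x,y)=(6,1): 2·6+3·1=15≤24, 5·6+5·1=35≤35, objective 20.
(x,y)=(6,0): 2·6+3·0=12≤24, 5·6+5·0=30≤35, objective 18.
No feasible integer point exceeds 21.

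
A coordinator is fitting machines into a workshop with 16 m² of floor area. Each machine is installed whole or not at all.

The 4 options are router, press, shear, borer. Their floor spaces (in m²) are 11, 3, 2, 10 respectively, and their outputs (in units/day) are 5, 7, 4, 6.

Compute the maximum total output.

This is an integer program with binary decision variables.
press + shear + borer: floor space 3 + 2 + 10 = 15 ≤ 16, output 7 + 4 + 6 = 17.
router + press + shear: floor space 11 + 3 + 2 = 16 ≤ 16, output 5 + 7 + 4 = 16.
Best is press, shear, and borer with total output 17.

17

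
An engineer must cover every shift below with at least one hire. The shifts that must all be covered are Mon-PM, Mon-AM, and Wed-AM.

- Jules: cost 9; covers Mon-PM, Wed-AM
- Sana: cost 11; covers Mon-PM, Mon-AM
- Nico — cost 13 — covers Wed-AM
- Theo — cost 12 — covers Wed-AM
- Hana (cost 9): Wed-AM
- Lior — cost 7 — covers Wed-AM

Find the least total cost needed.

The greedy cost-per-new-shift heuristic would pick Jules and Sana for 20, but a cheaper cover exists.
Choose Sana and Lior: together they cover Mon-PM, Mon-AM, Wed-AM — every shift.
Total cost: 11 + 7 = 18.
No cover costs less than 18.

18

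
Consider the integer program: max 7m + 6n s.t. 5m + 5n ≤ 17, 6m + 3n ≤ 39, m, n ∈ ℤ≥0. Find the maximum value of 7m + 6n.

21

(m,n)=(3,0) is feasible, giving 21.
(m,n)=(2,1) is feasible, giving 20.
(m,n)=(2,0) is feasible, giving 14.
Maximum is 21 at (m,n)=(3,0).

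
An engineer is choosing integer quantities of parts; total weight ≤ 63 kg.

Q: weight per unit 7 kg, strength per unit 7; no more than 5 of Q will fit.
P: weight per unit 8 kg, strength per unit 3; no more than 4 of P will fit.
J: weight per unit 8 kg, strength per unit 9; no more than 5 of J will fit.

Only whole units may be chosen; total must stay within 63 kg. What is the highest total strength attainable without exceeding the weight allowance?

This is a bounded integer knapsack.
J has the best ratio (9/8); taking only J gives at most 5×9 = 45 (stopped by the supply cap of 5).
Mixing does better — 3×Q and 5×J: weight 61 ≤ 63, strength 3·7 + 5·9 = 66.

66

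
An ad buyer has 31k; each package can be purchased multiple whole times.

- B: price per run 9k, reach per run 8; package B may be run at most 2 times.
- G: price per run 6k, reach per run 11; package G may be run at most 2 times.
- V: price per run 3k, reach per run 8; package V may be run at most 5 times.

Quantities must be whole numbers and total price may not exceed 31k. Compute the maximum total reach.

62

This is a bounded integer knapsack.
1×B, 1×G, and 5×V: price 30 ≤ 31, reach 1·8 + 1·11 + 5·8 = 59.
2×G and 5×V: price 27 ≤ 31, reach 2·11 + 5·8 = 62.
Best is 62.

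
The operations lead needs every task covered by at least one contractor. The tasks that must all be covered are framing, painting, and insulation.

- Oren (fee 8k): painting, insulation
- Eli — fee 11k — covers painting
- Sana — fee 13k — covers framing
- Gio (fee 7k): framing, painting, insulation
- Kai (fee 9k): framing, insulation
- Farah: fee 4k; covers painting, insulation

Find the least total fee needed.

7

Gio alone covers framing, painting, insulation — every task.
Total fee: 7.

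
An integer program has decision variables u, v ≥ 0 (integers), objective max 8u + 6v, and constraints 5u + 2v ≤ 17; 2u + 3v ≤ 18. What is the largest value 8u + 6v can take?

(u,v)=(1,5) is feasible, giving 38.
(u,v)=(0,6) is feasible, giving 36.
(u,v)=(1,4) is feasible, giving 32.
(u,v)=(0,5) is feasible, giving 30.
The best lattice point is (1,5), giving 38.

38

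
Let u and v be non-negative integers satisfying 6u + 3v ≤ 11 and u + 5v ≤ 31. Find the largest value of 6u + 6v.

18

Relaxing integrality, the LP optimum is 22.00 at (u,v) = (0, 3.67), which is not an integer point.
(u,v)=(0,3): 6·0+3·3=9≤11, 1·0+5·3=15≤31, objective 18.
(u,v)=(0,2): 6·0+3·2=6≤11, 1·0+5·2=10≤31, objective 12.
No feasible integer point exceeds 18.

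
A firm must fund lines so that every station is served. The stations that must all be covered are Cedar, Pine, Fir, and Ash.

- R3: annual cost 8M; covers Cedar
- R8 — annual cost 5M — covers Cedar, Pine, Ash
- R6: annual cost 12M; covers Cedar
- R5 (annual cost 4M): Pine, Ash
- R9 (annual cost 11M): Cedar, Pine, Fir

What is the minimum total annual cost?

This is an integer covering problem.
The greedy cost-per-new-station heuristic would pick R8 and R9 for 16, but a cheaper cover exists.
Choose R5 and R9: together they cover Cedar, Pine, Fir, Ash — every station.
Total annual cost: 4 + 11 = 15.
No cover costs less than 15.

15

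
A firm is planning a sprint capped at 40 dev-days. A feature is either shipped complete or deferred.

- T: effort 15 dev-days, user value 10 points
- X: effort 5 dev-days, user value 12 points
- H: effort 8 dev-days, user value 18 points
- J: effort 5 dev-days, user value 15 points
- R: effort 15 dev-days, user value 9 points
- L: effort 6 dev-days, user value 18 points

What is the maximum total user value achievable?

73

Allowing fractional choices, the relaxed optimum would be about 73.6, but features are indivisible.
T + X + H + J + L: effort 15 + 5 + 8 + 5 + 6 = 39 ≤ 40, user value 10 + 12 + 18 + 15 + 18 = 73.
X + H + J + R + L: effort 5 + 8 + 5 + 15 + 6 = 39 ≤ 40, user value 12 + 18 + 15 + 9 + 18 = 72.
Best is T, X, H, J, and L with total user value 73.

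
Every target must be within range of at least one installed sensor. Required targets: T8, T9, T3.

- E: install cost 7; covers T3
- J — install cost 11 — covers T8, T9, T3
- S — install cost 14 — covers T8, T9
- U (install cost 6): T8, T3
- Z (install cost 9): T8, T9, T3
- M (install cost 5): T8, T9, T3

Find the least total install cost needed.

5

M alone covers T8, T9, T3 — every target.
Total install cost: 5.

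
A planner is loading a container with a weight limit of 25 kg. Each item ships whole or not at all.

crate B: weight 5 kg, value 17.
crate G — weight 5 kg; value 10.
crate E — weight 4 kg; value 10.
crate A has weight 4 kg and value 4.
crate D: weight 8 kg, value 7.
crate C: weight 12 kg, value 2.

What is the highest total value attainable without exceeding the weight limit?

44

crate B + crate G + crate E + crate A: weight 5 + 5 + 4 + 4 = 18 ≤ 25, value 17 + 10 + 10 + 4 = 41.
crate B + crate G + crate E + crate D: weight 5 + 5 + 4 + 8 = 22 ≤ 25, value 17 + 10 + 10 + 7 = 44.
crate B + crate E + crate A + crate D: weight 5 + 4 + 4 + 8 = 21 ≤ 25, value 17 + 10 + 4 + 7 = 38.
Best is crate B, crate G, crate E, and crate D with total value 44.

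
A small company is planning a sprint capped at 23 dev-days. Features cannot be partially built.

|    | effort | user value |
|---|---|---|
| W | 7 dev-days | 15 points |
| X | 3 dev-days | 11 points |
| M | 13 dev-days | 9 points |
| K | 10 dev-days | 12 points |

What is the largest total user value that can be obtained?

Allowing fractional choices, the relaxed optimum would be about 40.1, but features are indivisible.
W + X + M: effort 7 + 3 + 13 = 23 ≤ 23, user value 15 + 11 + 9 = 35.
W + X + K: effort 7 + 3 + 10 = 20 ≤ 23, user value 15 + 11 + 12 = 38.
W + K: effort 7 + 10 = 17 ≤ 23, user value 15 + 12 = 27.
Best is W, X, and K with total user value 38.

38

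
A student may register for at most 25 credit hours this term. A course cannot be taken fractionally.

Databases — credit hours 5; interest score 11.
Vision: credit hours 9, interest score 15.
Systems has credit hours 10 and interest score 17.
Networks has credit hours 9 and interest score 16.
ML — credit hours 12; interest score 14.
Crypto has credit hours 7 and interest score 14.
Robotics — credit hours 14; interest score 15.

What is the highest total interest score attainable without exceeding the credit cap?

Databases + Systems + Networks: credit hours 5 + 10 + 9 = 24 ≤ 25, interest score 11 + 17 + 16 = 44.
Vision + Networks + Crypto: credit hours 9 + 9 + 7 = 25 ≤ 25, interest score 15 + 16 + 14 = 45.
Databases + Vision + Systems: credit hours 5 + 9 + 10 = 24 ≤ 25, interest score 11 + 15 + 17 = 43.
Best is Vision, Networks, and Crypto with total interest score 45.

45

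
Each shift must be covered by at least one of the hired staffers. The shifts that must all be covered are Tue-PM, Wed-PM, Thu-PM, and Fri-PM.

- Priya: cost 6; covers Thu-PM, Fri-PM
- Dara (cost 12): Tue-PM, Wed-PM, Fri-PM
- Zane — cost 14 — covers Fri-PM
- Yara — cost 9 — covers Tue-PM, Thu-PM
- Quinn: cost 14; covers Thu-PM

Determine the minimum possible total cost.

Choose Priya and Dara: together they cover Tue-PM, Wed-PM, Thu-PM, Fri-PM — every shift.
Total cost: 6 + 12 = 18.

18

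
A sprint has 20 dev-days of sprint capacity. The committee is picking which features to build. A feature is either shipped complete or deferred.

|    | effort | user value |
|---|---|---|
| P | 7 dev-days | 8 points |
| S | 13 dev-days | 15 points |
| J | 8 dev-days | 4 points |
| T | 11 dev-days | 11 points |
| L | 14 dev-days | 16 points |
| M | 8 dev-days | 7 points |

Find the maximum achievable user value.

Take P and S: effort 7 + 13 = 20 ≤ 20, user value 8 + 15 = 23.
No other feasible combination does better.

23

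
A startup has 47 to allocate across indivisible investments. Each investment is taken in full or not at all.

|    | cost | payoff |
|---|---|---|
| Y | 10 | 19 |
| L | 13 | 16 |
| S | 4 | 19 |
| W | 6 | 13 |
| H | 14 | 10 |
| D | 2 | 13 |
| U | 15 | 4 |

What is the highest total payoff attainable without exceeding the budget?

80

Take Y, L, S, W, and D: cost 10 + 13 + 4 + 6 + 2 = 35 ≤ 47, payoff 19 + 16 + 19 + 13 + 13 = 80.
No other feasible combination does better.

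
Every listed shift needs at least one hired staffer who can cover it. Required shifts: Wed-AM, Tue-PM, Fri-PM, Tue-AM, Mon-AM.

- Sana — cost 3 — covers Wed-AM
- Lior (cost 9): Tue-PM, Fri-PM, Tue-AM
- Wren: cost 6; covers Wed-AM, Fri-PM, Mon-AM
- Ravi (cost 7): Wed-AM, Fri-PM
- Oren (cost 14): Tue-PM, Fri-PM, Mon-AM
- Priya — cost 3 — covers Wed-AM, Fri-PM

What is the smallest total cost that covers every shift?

15

This is an integer covering problem.
Choose Lior and Wren: together they cover Wed-AM, Tue-PM, Fri-PM, Tue-AM, Mon-AM — every shift.
Total cost: 9 + 6 = 15.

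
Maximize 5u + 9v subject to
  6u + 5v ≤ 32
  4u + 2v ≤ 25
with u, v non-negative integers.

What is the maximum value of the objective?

(u,v)=(0,6) is feasible, giving 54.
(u,v)=(1,5) is feasible, giving 50.
(u,v)=(0,5) is feasible, giving 45.
Maximum is 54 at (u,v)=(0,6).

54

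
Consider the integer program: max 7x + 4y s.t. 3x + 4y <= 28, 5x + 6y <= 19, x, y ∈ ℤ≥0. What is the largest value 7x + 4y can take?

The continuous relaxation peaks at (3.8, 0) with value 26.60; rounding to a feasible lattice point costs some objective.
(x,y)=(3,0): 3·3+4·0=9≤28, 5·3+6·0=15≤19, objective 21.
(x,y)=(2,1): 3·2+4·1=10≤28, 5·2+6·1=16≤19, objective 18.
Maximum is 21 at (x,y)=(3,0).

21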